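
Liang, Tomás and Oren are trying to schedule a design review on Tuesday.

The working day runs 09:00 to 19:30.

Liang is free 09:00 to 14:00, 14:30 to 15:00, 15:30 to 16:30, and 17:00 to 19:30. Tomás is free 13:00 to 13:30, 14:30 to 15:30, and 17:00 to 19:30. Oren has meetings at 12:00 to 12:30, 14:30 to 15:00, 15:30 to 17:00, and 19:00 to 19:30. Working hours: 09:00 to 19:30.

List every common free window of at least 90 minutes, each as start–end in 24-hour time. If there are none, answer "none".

17:00–19:00

Oren free within 09:00–19:30: 09:00–12:00, 12:30–14:30, 15:00–15:30, 17:00–19:00.
Liang ∩ Tomás: 13:00–13:30, 14:30–15:00, 17:00–19:30.
Liang ∩ Tomás ∩ Oren: 13:00–13:30, 17:00–19:00.
Windows ≥ 90 min: 17:00–19:00.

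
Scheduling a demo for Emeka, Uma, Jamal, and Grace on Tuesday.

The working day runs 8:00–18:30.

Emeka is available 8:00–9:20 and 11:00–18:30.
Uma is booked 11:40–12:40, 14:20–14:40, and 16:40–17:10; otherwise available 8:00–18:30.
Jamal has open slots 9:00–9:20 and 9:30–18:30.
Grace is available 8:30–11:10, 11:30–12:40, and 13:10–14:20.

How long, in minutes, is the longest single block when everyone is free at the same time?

70 minutes

Uma free within 08:00–18:30: 08:00–11:40, 12:40–14:20, 14:40–16:40, 17:10–18:30.
Emeka ∩ Uma: 08:00–09:20, 11:00–11:40, 12:40–14:20, 14:40–16:40, 17:10–18:30.
Emeka ∩ Uma ∩ Jamal: 09:00–09:20, 11:00–11:40, 12:40–14:20, 14:40–16:40, 17:10–18:30.
Emeka ∩ Uma ∩ Jamal ∩ Grace: 09:00–09:20, 11:00–11:10, 11:30–11:40, 13:10–14:20.
Common window lengths: 20, 10, 10, 70 min; longest is 70.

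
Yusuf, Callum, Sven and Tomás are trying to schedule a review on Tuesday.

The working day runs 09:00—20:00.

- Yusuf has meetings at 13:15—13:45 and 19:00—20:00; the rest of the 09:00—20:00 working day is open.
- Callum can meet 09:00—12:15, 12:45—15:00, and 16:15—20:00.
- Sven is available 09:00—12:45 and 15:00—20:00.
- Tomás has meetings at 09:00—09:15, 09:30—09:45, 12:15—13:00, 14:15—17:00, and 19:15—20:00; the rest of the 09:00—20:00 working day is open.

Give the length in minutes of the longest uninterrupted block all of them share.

Yusuf free within 09:00–20:00: 09:00–13:15, 13:45–19:00.
Tomás free within 09:00–20:00: 09:15–09:30, 09:45–12:15, 13:00–14:15, 17:00–19:15.
Yusuf ∩ Callum: 09:00–12:15, 12:45–13:15, 13:45–15:00, 16:15–19:00.
Yusuf ∩ Callum ∩ Sven: 09:00–12:15, 16:15–19:00.
Yusuf ∩ Callum ∩ Sven ∩ Tomás: 09:15–09:30, 09:45–12:15, 17:00–19:00.
Common window lengths: 15, 150, 120 min; longest is 150.

150 minutes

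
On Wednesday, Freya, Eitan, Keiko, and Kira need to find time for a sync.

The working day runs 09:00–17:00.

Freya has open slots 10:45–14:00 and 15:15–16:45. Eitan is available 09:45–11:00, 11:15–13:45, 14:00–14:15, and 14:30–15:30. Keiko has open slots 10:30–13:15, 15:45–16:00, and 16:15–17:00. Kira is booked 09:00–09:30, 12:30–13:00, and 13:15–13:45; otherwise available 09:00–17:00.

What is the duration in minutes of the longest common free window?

75 minutes

Kira free within 09:00–17:00: 09:30–12:30, 13:00–13:15, 13:45–17:00.
Freya ∩ Eitan: 10:45–11:00, 11:15–13:45, 15:15–15:30.
Freya ∩ Eitan ∩ Keiko: 10:45–11:00, 11:15–13:15.
Freya ∩ Eitan ∩ Keiko ∩ Kira: 10:45–11:00, 11:15–12:30, 13:00–13:15.
Common window lengths: 15, 75, 15 min; longest is 75.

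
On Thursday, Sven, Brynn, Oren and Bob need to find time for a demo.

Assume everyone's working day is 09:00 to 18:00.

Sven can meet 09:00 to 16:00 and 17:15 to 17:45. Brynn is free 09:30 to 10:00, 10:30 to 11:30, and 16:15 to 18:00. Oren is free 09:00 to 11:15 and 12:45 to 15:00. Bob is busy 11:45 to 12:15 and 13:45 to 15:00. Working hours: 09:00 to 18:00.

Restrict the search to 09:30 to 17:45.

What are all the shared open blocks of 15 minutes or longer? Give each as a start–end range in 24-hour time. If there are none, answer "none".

09:30–10:00, 10:30–11:15

Bob free within 09:00–18:00: 09:00–11:45, 12:15–13:45, 15:00–18:00.
Sven ∩ Brynn: 09:30–10:00, 10:30–11:30, 17:15–17:45.
Sven ∩ Brynn ∩ Oren: 09:30–10:00, 10:30–11:15.
Sven ∩ Brynn ∩ Oren ∩ Bob: 09:30–10:00, 10:30–11:15.
Restricted to 09:30–17:45: 09:30–10:00, 10:30–11:15.
Windows ≥ 15 min: 09:30–10:00, 10:30–11:15.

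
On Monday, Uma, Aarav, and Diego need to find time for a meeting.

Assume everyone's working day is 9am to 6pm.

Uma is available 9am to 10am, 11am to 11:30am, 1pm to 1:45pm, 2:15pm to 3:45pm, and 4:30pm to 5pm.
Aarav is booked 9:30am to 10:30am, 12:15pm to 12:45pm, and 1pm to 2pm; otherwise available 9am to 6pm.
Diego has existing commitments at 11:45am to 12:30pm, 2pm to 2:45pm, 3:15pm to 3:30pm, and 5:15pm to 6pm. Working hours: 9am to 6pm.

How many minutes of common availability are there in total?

135 minutes

Aarav free within 09:00–18:00: 09:00–09:30, 10:30–12:15, 12:45–13:00, 14:00–18:00.
Diego free within 09:00–18:00: 09:00–11:45, 12:30–14:00, 14:45–15:15, 15:30–17:15.
Uma ∩ Aarav: 09:00–09:30, 11:00–11:30, 14:15–15:45, 16:30–17:00.
Uma ∩ Aarav ∩ Diego: 09:00–09:30, 11:00–11:30, 14:45–15:15, 15:30–15:45, 16:30–17:00.
Total common minutes: 30 + 30 + 30 + 15 + 30 = 135.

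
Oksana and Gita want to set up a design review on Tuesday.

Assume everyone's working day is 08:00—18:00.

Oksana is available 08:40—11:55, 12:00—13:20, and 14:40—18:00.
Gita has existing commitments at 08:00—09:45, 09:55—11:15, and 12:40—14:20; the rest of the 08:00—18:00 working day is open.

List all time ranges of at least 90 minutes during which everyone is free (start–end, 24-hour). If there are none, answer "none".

Gita free within 08:00–18:00: 09:45–09:55, 11:15–12:40, 14:20–18:00.
Oksana ∩ Gita: 09:45–09:55, 11:15–11:55, 12:00–12:40, 14:40–18:00.
Windows ≥ 90 min: 14:40–18:00.

14:40–18:00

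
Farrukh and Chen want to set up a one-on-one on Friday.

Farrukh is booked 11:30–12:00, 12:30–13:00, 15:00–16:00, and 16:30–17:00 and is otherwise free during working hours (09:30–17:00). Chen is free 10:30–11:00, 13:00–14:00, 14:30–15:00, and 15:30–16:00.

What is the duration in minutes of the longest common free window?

60 minutes

Farrukh free within 09:30–17:00: 09:30–11:30, 12:00–12:30, 13:00–15:00, 16:00–16:30.
Farrukh ∩ Chen: 10:30–11:00, 13:00–14:00, 14:30–15:00.
Common window lengths: 30, 60, 30 min; longest is 60.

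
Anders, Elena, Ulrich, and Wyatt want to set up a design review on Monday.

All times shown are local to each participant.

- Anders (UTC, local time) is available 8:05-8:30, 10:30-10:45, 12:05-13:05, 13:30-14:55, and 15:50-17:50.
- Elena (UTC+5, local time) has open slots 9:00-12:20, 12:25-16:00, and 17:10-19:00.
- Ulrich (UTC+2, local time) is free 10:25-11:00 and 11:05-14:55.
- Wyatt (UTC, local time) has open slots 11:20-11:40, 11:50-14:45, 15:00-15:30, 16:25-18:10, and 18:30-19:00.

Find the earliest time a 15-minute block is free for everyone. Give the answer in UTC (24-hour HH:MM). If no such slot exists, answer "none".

12:10

Anders → UTC: 08:05–08:30, 10:30–10:45, 12:05–13:05, 13:30–14:55, 15:50–17:50.
Elena → UTC: 04:00–07:20, 07:25–11:00, 12:10–14:00.
Ulrich → UTC: 08:25–09:00, 09:05–12:55.
Wyatt → UTC: 11:20–11:40, 11:50–14:45, 15:00–15:30, 16:25–18:10, 18:30–19:00.
Anders ∩ Elena: 08:05–08:30, 10:30–10:45, 12:10–13:05, 13:30–14:00.
Anders ∩ Elena ∩ Ulrich: 08:25–08:30, 10:30–10:45, 12:10–12:55.
Anders ∩ Elena ∩ Ulrich ∩ Wyatt: 12:10–12:55.
Windows ≥ 15 min: 12:10–12:55.
Earliest such window starts at 12:10.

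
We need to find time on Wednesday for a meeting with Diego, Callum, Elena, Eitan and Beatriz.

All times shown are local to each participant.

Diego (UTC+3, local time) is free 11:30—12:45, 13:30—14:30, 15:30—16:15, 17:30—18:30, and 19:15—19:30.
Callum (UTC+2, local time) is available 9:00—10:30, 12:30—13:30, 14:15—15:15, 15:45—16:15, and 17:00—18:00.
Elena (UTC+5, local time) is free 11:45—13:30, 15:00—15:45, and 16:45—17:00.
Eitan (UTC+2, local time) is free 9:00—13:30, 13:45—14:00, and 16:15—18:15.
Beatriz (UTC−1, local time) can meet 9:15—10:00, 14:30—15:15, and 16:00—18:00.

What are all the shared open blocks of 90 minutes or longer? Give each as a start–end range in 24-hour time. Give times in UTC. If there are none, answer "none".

Diego → UTC: 08:30–09:45, 10:30–11:30, 12:30–13:15, 14:30–15:30, 16:15–16:30.
Callum → UTC: 07:00–08:30, 10:30–11:30, 12:15–13:15, 13:45–14:15, 15:00–16:00.
Elena → UTC: 06:45–08:30, 10:00–10:45, 11:45–12:00.
Eitan → UTC: 07:00–11:30, 11:45–12:00, 14:15–16:15.
Beatriz → UTC: 10:15–11:00, 15:30–16:15, 17:00–19:00.
Diego ∩ Callum: 10:30–11:30, 12:30–13:15, 15:00–15:30.
Diego ∩ Callum ∩ Elena: 10:30–10:45.
Diego ∩ Callum ∩ Elena ∩ Eitan: 10:30–10:45.
Diego ∩ Callum ∩ Elena ∩ Eitan ∩ Beatriz: 10:30–10:45.
Windows ≥ 90 min: (none).

none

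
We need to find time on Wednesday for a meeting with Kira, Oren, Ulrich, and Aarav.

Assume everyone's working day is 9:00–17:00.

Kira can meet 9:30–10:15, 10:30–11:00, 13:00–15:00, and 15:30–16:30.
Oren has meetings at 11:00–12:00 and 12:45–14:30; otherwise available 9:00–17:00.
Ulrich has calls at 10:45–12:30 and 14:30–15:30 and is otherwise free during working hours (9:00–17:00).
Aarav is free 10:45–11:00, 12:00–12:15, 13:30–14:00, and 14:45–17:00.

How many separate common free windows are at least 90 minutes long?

0

Oren free within 09:00–17:00: 09:00–11:00, 12:00–12:45, 14:30–17:00.
Ulrich free within 09:00–17:00: 09:00–10:45, 12:30–14:30, 15:30–17:00.
Kira ∩ Oren: 09:30–10:15, 10:30–11:00, 14:30–15:00, 15:30–16:30.
Kira ∩ Oren ∩ Ulrich: 09:30–10:15, 10:30–10:45, 15:30–16:30.
Kira ∩ Oren ∩ Ulrich ∩ Aarav: 15:30–16:30.
Windows ≥ 90 min: (none).
That's 0 windows.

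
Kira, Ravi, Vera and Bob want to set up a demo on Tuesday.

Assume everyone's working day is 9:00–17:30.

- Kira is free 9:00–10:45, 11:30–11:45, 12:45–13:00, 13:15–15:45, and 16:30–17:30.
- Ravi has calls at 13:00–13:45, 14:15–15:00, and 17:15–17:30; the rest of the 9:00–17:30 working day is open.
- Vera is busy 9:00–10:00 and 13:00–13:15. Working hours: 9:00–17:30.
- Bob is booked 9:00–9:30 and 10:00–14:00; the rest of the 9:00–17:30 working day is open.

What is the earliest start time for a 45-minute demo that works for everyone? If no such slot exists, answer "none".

15:00

Ravi free within 09:00–17:30: 09:00–13:00, 13:45–14:15, 15:00–17:15.
Vera free within 09:00–17:30: 10:00–13:00, 13:15–17:30.
Bob free within 09:00–17:30: 09:30–10:00, 14:00–17:30.
Kira ∩ Ravi: 09:00–10:45, 11:30–11:45, 12:45–13:00, 13:45–14:15, 15:00–15:45, 16:30–17:15.
Kira ∩ Ravi ∩ Vera: 10:00–10:45, 11:30–11:45, 12:45–13:00, 13:45–14:15, 15:00–15:45, 16:30–17:15.
Kira ∩ Ravi ∩ Vera ∩ Bob: 14:00–14:15, 15:00–15:45, 16:30–17:15.
Windows ≥ 45 min: 15:00–15:45, 16:30–17:15.
Earliest such window starts at 15:00.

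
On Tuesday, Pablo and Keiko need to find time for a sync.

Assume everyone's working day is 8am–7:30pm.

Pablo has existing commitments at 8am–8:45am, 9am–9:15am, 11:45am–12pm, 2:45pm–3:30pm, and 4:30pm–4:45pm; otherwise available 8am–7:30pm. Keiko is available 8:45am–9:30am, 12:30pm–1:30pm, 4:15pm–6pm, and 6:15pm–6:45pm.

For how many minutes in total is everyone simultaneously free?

Pablo free within 08:00–19:30: 08:45–09:00, 09:15–11:45, 12:00–14:45, 15:30–16:30, 16:45–19:30.
Pablo ∩ Keiko: 08:45–09:00, 09:15–09:30, 12:30–13:30, 16:15–16:30, 16:45–18:00, 18:15–18:45.
Total common minutes: 15 + 15 + 60 + 15 + 75 + 30 = 210.

210 minutes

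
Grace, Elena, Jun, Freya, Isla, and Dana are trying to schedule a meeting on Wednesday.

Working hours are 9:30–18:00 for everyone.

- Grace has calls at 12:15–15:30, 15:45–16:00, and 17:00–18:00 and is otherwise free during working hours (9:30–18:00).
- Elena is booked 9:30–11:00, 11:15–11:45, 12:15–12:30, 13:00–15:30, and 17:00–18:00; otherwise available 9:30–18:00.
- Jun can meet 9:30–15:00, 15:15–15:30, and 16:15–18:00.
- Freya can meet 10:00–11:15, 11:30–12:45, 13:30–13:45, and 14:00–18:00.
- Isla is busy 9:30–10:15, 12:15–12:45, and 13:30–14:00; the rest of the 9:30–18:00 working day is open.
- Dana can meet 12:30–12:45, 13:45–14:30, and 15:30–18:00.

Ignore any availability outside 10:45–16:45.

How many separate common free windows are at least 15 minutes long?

1

Grace free within 09:30–18:00: 09:30–12:15, 15:30–15:45, 16:00–17:00.
Elena free within 09:30–18:00: 11:00–11:15, 11:45–12:15, 12:30–13:00, 15:30–17:00.
Isla free within 09:30–18:00: 10:15–12:15, 12:45–13:30, 14:00–18:00.
Grace ∩ Elena: 11:00–11:15, 11:45–12:15, 15:30–15:45, 16:00–17:00.
Grace ∩ Elena ∩ Jun: 11:00–11:15, 11:45–12:15, 16:15–17:00.
Grace ∩ Elena ∩ Jun ∩ Freya: 11:00–11:15, 11:45–12:15, 16:15–17:00.
Grace ∩ Elena ∩ Jun ∩ Freya ∩ Isla: 11:00–11:15, 11:45–12:15, 16:15–17:00.
Grace ∩ Elena ∩ Jun ∩ Freya ∩ Isla ∩ Dana: 16:15–17:00.
Restricted to 10:45–16:45: 16:15–16:45.
Windows ≥ 15 min: 16:15–16:45.
That's 1 window.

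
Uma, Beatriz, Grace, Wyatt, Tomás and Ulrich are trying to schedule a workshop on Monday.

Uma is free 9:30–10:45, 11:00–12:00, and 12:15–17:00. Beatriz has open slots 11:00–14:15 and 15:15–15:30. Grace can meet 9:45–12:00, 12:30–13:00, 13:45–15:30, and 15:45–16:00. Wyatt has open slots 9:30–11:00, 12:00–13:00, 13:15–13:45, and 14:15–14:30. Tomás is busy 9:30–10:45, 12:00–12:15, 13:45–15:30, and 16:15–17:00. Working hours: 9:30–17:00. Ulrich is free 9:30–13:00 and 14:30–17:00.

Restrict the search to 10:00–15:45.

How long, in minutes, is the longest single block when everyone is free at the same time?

Tomás free within 09:30–17:00: 10:45–12:00, 12:15–13:45, 15:30–16:15.
Uma ∩ Beatriz: 11:00–12:00, 12:15–14:15, 15:15–15:30.
Uma ∩ Beatriz ∩ Grace: 11:00–12:00, 12:30–13:00, 13:45–14:15, 15:15–15:30.
Uma ∩ Beatriz ∩ Grace ∩ Wyatt: 12:30–13:00.
Uma ∩ Beatriz ∩ Grace ∩ Wyatt ∩ Tomás: 12:30–13:00.
Uma ∩ Beatriz ∩ Grace ∩ Wyatt ∩ Tomás ∩ Ulrich: 12:30–13:00.
Restricted to 10:00–15:45: 12:30–13:00.
Single common window of 30 minutes.

30 minutes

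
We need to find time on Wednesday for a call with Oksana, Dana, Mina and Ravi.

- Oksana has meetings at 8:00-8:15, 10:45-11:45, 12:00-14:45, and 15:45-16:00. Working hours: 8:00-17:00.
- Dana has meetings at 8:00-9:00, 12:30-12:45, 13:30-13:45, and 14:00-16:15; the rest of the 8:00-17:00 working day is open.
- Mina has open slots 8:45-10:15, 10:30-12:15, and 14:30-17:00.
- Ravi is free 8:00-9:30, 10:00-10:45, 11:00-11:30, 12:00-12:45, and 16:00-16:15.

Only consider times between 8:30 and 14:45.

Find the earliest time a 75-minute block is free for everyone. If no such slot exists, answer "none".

Oksana free within 08:00–17:00: 08:15–10:45, 11:45–12:00, 14:45–15:45, 16:00–17:00.
Dana free within 08:00–17:00: 09:00–12:30, 12:45–13:30, 13:45–14:00, 16:15–17:00.
Oksana ∩ Dana: 09:00–10:45, 11:45–12:00, 16:15–17:00.
Oksana ∩ Dana ∩ Mina: 09:00–10:15, 10:30–10:45, 11:45–12:00, 16:15–17:00.
Oksana ∩ Dana ∩ Mina ∩ Ravi: 09:00–09:30, 10:00–10:15, 10:30–10:45.
Restricted to 08:30–14:45: 09:00–09:30, 10:00–10:15, 10:30–10:45.
Windows ≥ 75 min: (none).

none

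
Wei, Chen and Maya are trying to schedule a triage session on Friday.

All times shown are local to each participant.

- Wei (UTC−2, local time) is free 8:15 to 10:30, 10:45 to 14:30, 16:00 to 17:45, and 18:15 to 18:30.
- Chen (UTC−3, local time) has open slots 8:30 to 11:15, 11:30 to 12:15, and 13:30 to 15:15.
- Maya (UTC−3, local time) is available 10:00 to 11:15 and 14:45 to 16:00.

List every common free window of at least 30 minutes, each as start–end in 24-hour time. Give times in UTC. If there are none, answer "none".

Wei → UTC: 10:15–12:30, 12:45–16:30, 18:00–19:45, 20:15–20:30.
Chen → UTC: 11:30–14:15, 14:30–15:15, 16:30–18:15.
Maya → UTC: 13:00–14:15, 17:45–19:00.
Wei ∩ Chen: 11:30–12:30, 12:45–14:15, 14:30–15:15, 18:00–18:15.
Wei ∩ Chen ∩ Maya: 13:00–14:15, 18:00–18:15.
Windows ≥ 30 min: 13:00–14:15.

13:00–14:15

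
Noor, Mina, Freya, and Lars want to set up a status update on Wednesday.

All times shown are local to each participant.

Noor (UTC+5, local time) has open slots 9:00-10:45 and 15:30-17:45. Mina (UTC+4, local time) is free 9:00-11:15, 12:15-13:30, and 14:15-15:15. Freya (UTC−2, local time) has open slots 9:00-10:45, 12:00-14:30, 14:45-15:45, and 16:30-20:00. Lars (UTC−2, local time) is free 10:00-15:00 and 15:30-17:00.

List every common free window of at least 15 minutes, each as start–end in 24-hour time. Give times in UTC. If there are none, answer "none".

none

Noor → UTC: 04:00–05:45, 10:30–12:45.
Mina → UTC: 05:00–07:15, 08:15–09:30, 10:15–11:15.
Freya → UTC: 11:00–12:45, 14:00–16:30, 16:45–17:45, 18:30–22:00.
Lars → UTC: 12:00–17:00, 17:30–19:00.
Noor ∩ Mina: 05:00–05:45, 10:30–11:15.
Noor ∩ Mina ∩ Freya: 11:00–11:15.
Noor ∩ Mina ∩ Freya ∩ Lars: (none).
Windows ≥ 15 min: (none).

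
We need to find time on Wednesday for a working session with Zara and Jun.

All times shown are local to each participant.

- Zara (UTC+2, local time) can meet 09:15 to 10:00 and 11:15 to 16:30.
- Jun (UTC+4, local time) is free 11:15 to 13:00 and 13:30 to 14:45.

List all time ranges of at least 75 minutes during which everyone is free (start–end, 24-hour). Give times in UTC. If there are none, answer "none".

Zara → UTC: 07:15–08:00, 09:15–14:30.
Jun → UTC: 07:15–09:00, 09:30–10:45.
Zara ∩ Jun: 07:15–08:00, 09:30–10:45.
Windows ≥ 75 min: 09:30–10:45.

09:30–10:45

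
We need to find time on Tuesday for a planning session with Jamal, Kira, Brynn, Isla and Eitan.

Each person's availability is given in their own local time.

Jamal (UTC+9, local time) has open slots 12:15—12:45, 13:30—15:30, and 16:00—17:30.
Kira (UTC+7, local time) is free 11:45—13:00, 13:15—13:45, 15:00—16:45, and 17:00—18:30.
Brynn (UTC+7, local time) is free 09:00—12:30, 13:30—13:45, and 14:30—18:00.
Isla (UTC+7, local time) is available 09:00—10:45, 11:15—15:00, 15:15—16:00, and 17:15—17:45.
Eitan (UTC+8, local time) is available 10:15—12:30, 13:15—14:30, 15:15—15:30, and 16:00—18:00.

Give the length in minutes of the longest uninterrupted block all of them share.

Jamal → UTC: 03:15–03:45, 04:30–06:30, 07:00–08:30.
Kira → UTC: 04:45–06:00, 06:15–06:45, 08:00–09:45, 10:00–11:30.
Brynn → UTC: 02:00–05:30, 06:30–06:45, 07:30–11:00.
Isla → UTC: 02:00–03:45, 04:15–08:00, 08:15–09:00, 10:15–10:45.
Eitan → UTC: 02:15–04:30, 05:15–06:30, 07:15–07:30, 08:00–10:00.
Jamal ∩ Kira: 04:45–06:00, 06:15–06:30, 08:00–08:30.
Jamal ∩ Kira ∩ Brynn: 04:45–05:30, 08:00–08:30.
Jamal ∩ Kira ∩ Brynn ∩ Isla: 04:45–05:30, 08:15–08:30.
Jamal ∩ Kira ∩ Brynn ∩ Isla ∩ Eitan: 05:15–05:30, 08:15–08:30.
Common window lengths: 15, 15 min; longest is 15.

15 minutes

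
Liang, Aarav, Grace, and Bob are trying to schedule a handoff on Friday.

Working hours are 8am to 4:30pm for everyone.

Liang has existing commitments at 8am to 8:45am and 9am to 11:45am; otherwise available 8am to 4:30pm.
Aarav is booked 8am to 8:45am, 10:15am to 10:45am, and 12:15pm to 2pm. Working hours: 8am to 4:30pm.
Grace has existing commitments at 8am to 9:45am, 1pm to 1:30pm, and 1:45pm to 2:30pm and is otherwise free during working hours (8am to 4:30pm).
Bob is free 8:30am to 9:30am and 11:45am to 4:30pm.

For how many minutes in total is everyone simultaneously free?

Liang free within 08:00–16:30: 08:45–09:00, 11:45–16:30.
Aarav free within 08:00–16:30: 08:45–10:15, 10:45–12:15, 14:00–16:30.
Grace free within 08:00–16:30: 09:45–13:00, 13:30–13:45, 14:30–16:30.
Liang ∩ Aarav: 08:45–09:00, 11:45–12:15, 14:00–16:30.
Liang ∩ Aarav ∩ Grace: 11:45–12:15, 14:30–16:30.
Liang ∩ Aarav ∩ Grace ∩ Bob: 11:45–12:15, 14:30–16:30.
Total common minutes: 30 + 120 = 150.

150 minutes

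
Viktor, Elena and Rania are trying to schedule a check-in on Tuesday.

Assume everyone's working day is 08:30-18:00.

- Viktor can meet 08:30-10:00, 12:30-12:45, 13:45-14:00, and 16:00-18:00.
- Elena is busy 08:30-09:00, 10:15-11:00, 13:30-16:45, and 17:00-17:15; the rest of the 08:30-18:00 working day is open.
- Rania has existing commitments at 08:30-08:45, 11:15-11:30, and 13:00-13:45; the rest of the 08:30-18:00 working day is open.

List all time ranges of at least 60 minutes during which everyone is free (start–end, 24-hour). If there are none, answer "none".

09:00–10:00

Elena free within 08:30–18:00: 09:00–10:15, 11:00–13:30, 16:45–17:00, 17:15–18:00.
Rania free within 08:30–18:00: 08:45–11:15, 11:30–13:00, 13:45–18:00.
Viktor ∩ Elena: 09:00–10:00, 12:30–12:45, 16:45–17:00, 17:15–18:00.
Viktor ∩ Elena ∩ Rania: 09:00–10:00, 12:30–12:45, 16:45–17:00, 17:15–18:00.
Windows ≥ 60 min: 09:00–10:00.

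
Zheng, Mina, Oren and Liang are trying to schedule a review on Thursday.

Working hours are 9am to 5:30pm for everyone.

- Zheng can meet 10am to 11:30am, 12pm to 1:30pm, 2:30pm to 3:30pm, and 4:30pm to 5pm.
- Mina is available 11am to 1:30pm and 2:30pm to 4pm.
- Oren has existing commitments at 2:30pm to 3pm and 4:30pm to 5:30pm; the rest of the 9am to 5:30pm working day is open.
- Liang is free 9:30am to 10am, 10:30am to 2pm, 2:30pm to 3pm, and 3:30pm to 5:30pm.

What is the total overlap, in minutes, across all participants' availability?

Oren free within 09:00–17:30: 09:00–14:30, 15:00–16:30.
Zheng ∩ Mina: 11:00–11:30, 12:00–13:30, 14:30–15:30.
Zheng ∩ Mina ∩ Oren: 11:00–11:30, 12:00–13:30, 15:00–15:30.
Zheng ∩ Mina ∩ Oren ∩ Liang: 11:00–11:30, 12:00–13:30.
Total common minutes: 30 + 90 = 120.

120 minutes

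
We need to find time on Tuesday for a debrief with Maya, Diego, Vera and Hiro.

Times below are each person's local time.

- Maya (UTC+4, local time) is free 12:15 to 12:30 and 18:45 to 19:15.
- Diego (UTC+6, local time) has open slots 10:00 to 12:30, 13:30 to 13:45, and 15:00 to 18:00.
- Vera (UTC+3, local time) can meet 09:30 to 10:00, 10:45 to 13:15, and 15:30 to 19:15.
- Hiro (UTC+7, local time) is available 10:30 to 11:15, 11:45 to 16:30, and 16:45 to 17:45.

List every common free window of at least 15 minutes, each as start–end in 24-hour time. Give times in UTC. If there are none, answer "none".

none

Maya → UTC: 08:15–08:30, 14:45–15:15.
Diego → UTC: 04:00–06:30, 07:30–07:45, 09:00–12:00.
Vera → UTC: 06:30–07:00, 07:45–10:15, 12:30–16:15.
Hiro → UTC: 03:30–04:15, 04:45–09:30, 09:45–10:45.
Maya ∩ Diego: (none).
Maya ∩ Diego ∩ Vera: (none).
Maya ∩ Diego ∩ Vera ∩ Hiro: (none).
Windows ≥ 15 min: (none).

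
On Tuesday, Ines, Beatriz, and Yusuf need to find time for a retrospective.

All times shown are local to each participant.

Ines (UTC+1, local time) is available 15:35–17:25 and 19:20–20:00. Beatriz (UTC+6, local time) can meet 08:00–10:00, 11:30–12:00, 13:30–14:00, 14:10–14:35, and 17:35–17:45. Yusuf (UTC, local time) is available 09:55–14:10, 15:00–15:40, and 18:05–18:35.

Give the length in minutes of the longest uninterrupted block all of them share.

0 minutes

Ines → UTC: 14:35–16:25, 18:20–19:00.
Beatriz → UTC: 02:00–04:00, 05:30–06:00, 07:30–08:00, 08:10–08:35, 11:35–11:45.
Yusuf → UTC: 09:55–14:10, 15:00–15:40, 18:05–18:35.
Ines ∩ Beatriz: (none).
Ines ∩ Beatriz ∩ Yusuf: (none).
No common window.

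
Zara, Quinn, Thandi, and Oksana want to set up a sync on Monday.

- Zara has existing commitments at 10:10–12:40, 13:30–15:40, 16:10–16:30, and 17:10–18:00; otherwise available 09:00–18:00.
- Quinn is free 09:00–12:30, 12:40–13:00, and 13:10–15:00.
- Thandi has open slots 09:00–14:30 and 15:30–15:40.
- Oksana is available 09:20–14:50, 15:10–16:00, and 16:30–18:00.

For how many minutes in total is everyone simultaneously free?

Zara free within 09:00–18:00: 09:00–10:10, 12:40–13:30, 15:40–16:10, 16:30–17:10.
Zara ∩ Quinn: 09:00–10:10, 12:40–13:00, 13:10–13:30.
Zara ∩ Quinn ∩ Thandi: 09:00–10:10, 12:40–13:00, 13:10–13:30.
Zara ∩ Quinn ∩ Thandi ∩ Oksana: 09:20–10:10, 12:40–13:00, 13:10–13:30.
Total common minutes: 50 + 20 + 20 = 90.

90 minutes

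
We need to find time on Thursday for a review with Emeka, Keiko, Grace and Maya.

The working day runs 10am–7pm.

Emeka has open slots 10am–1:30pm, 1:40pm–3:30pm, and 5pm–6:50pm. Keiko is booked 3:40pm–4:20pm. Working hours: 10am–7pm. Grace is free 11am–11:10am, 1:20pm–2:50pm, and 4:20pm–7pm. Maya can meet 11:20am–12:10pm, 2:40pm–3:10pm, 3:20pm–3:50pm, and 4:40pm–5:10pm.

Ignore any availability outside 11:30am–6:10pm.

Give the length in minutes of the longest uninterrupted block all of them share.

10 minutes

Keiko free within 10:00–19:00: 10:00–15:40, 16:20–19:00.
Emeka ∩ Keiko: 10:00–13:30, 13:40–15:30, 17:00–18:50.
Emeka ∩ Keiko ∩ Grace: 11:00–11:10, 13:20–13:30, 13:40–14:50, 17:00–18:50.
Emeka ∩ Keiko ∩ Grace ∩ Maya: 14:40–14:50, 17:00–17:10.
Restricted to 11:30–18:10: 14:40–14:50, 17:00–17:10.
Common window lengths: 10, 10 min; longest is 10.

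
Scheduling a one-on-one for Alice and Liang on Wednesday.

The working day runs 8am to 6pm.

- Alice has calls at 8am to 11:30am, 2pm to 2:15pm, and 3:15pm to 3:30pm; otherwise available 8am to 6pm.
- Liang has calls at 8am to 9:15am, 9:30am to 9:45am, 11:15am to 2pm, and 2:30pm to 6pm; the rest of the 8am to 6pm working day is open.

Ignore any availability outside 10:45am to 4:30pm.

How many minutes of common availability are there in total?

15 minutes

Alice free within 08:00–18:00: 11:30–14:00, 14:15–15:15, 15:30–18:00.
Liang free within 08:00–18:00: 09:15–09:30, 09:45–11:15, 14:00–14:30.
Alice ∩ Liang: 14:15–14:30.
Restricted to 10:45–16:30: 14:15–14:30.
Total common minutes: 15.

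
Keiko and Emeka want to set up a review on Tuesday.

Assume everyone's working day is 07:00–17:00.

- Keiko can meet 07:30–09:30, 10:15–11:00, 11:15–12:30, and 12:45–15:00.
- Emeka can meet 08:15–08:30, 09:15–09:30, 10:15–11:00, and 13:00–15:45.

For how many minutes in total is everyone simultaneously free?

Keiko ∩ Emeka: 08:15–08:30, 09:15–09:30, 10:15–11:00, 13:00–15:00.
Total common minutes: 15 + 15 + 45 + 120 = 195.

195 minutes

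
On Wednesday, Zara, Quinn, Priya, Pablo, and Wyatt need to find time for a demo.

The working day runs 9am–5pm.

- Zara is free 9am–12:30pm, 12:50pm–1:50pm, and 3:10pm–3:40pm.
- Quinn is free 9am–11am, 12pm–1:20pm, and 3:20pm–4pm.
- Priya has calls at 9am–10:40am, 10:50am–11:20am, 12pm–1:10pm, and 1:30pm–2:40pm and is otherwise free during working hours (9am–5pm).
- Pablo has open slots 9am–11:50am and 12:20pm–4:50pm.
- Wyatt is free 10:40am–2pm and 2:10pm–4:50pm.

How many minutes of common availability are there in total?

Priya free within 09:00–17:00: 10:40–10:50, 11:20–12:00, 13:10–13:30, 14:40–17:00.
Zara ∩ Quinn: 09:00–11:00, 12:00–12:30, 12:50–13:20, 15:20–15:40.
Zara ∩ Quinn ∩ Priya: 10:40–10:50, 13:10–13:20, 15:20–15:40.
Zara ∩ Quinn ∩ Priya ∩ Pablo: 10:40–10:50, 13:10–13:20, 15:20–15:40.
Zara ∩ Quinn ∩ Priya ∩ Pablo ∩ Wyatt: 10:40–10:50, 13:10–13:20, 15:20–15:40.
Total common minutes: 10 + 10 + 20 = 40.

40 minutes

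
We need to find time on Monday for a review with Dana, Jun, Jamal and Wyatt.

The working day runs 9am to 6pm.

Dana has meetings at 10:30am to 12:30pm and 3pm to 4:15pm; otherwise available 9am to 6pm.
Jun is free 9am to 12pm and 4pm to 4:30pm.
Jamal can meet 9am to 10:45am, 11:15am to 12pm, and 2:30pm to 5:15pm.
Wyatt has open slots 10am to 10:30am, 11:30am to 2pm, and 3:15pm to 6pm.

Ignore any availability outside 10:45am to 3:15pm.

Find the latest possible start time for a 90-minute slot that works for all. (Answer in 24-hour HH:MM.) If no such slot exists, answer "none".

Dana free within 09:00–18:00: 09:00–10:30, 12:30–15:00, 16:15–18:00.
Dana ∩ Jun: 09:00–10:30, 16:15–16:30.
Dana ∩ Jun ∩ Jamal: 09:00–10:30, 16:15–16:30.
Dana ∩ Jun ∩ Jamal ∩ Wyatt: 10:00–10:30, 16:15–16:30.
Restricted to 10:45–15:15: (none).
Windows ≥ 90 min: (none).

none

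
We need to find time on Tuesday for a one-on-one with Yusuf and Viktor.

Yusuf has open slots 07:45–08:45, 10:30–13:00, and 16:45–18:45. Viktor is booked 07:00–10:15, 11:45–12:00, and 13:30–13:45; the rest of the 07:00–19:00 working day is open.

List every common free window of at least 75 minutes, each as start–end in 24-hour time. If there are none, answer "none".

Viktor free within 07:00–19:00: 10:15–11:45, 12:00–13:30, 13:45–19:00.
Yusuf ∩ Viktor: 10:30–11:45, 12:00–13:00, 16:45–18:45.
Windows ≥ 75 min: 10:30–11:45, 16:45–18:45.

10:30–11:45, 16:45–18:45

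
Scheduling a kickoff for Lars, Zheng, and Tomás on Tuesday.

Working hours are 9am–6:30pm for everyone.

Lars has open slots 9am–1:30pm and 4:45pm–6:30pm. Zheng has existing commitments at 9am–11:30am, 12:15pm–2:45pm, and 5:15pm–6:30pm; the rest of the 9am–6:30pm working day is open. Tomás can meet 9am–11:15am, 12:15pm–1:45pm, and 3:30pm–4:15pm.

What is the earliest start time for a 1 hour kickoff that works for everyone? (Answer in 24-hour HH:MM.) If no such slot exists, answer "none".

Zheng free within 09:00–18:30: 11:30–12:15, 14:45–17:15.
Lars ∩ Zheng: 11:30–12:15, 16:45–17:15.
Lars ∩ Zheng ∩ Tomás: (none).
Windows ≥ 60 min: (none).

none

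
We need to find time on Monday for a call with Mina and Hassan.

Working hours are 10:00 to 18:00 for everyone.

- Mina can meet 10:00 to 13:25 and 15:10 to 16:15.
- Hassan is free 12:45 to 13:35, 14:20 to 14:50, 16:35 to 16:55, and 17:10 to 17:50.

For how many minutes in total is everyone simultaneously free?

40 minutes

Mina ∩ Hassan: 12:45–13:25.
Total common minutes: 40.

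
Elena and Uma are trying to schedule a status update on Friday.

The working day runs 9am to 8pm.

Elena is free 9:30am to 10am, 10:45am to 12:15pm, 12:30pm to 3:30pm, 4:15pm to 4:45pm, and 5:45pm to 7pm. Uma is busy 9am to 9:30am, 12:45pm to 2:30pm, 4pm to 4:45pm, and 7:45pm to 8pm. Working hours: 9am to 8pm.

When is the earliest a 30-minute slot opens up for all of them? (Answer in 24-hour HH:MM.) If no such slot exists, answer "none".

Uma free within 09:00–20:00: 09:30–12:45, 14:30–16:00, 16:45–19:45.
Elena ∩ Uma: 09:30–10:00, 10:45–12:15, 12:30–12:45, 14:30–15:30, 17:45–19:00.
Windows ≥ 30 min: 09:30–10:00, 10:45–12:15, 14:30–15:30, 17:45–19:00.
Earliest such window starts at 09:30.

09:30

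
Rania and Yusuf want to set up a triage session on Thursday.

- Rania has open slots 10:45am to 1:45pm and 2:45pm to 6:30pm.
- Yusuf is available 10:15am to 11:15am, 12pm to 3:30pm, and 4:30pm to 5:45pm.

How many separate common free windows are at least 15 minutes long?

4

Rania ∩ Yusuf: 10:45–11:15, 12:00–13:45, 14:45–15:30, 16:30–17:45.
Windows ≥ 15 min: 10:45–11:15, 12:00–13:45, 14:45–15:30, 16:30–17:45.
That's 4 windows.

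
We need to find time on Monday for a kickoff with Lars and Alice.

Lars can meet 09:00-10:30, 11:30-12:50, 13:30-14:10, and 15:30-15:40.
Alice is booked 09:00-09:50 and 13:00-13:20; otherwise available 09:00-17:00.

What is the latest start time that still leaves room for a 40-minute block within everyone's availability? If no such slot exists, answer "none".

13:30

Alice free within 09:00–17:00: 09:50–13:00, 13:20–17:00.
Lars ∩ Alice: 09:50–10:30, 11:30–12:50, 13:30–14:10, 15:30–15:40.
Windows ≥ 40 min: 09:50–10:30, 11:30–12:50, 13:30–14:10.
Latest start in the last window 13:30–14:10 is 14:10 − 40 min = 13:30.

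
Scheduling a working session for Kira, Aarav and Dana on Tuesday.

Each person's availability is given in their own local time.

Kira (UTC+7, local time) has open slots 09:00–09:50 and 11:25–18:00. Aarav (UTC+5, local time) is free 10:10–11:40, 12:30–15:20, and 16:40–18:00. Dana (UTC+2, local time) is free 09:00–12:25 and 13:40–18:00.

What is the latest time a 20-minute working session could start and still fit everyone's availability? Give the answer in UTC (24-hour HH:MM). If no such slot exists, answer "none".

10:00

Kira → UTC: 02:00–02:50, 04:25–11:00.
Aarav → UTC: 05:10–06:40, 07:30–10:20, 11:40–13:00.
Dana → UTC: 07:00–10:25, 11:40–16:00.
Kira ∩ Aarav: 05:10–06:40, 07:30–10:20.
Kira ∩ Aarav ∩ Dana: 07:30–10:20.
Windows ≥ 20 min: 07:30–10:20.
Latest start in the last window 07:30–10:20 is 10:20 − 20 min = 10:00.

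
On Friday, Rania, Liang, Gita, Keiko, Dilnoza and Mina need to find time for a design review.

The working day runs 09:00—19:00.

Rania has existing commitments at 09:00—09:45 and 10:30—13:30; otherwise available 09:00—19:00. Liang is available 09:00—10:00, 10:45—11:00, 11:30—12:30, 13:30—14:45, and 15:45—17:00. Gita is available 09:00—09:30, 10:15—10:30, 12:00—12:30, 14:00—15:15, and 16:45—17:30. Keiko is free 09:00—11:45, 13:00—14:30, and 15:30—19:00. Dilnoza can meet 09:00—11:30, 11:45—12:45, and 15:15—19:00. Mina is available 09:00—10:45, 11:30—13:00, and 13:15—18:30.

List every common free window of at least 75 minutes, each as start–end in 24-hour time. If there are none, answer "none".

none

Rania free within 09:00–19:00: 09:45–10:30, 13:30–19:00.
Rania ∩ Liang: 09:45–10:00, 13:30–14:45, 15:45–17:00.
Rania ∩ Liang ∩ Gita: 14:00–14:45, 16:45–17:00.
Rania ∩ Liang ∩ Gita ∩ Keiko: 14:00–14:30, 16:45–17:00.
Rania ∩ Liang ∩ Gita ∩ Keiko ∩ Dilnoza: 16:45–17:00.
Rania ∩ Liang ∩ Gita ∩ Keiko ∩ Dilnoza ∩ Mina: 16:45–17:00.
Windows ≥ 75 min: (none).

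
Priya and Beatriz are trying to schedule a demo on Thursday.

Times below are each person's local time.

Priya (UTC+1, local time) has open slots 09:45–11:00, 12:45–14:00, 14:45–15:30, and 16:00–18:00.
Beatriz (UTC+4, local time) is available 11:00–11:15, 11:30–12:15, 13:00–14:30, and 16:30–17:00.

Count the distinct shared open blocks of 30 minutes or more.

Priya → UTC: 08:45–10:00, 11:45–13:00, 13:45–14:30, 15:00–17:00.
Beatriz → UTC: 07:00–07:15, 07:30–08:15, 09:00–10:30, 12:30–13:00.
Priya ∩ Beatriz: 09:00–10:00, 12:30–13:00.
Windows ≥ 30 min: 09:00–10:00, 12:30–13:00.
That's 2 windows.

2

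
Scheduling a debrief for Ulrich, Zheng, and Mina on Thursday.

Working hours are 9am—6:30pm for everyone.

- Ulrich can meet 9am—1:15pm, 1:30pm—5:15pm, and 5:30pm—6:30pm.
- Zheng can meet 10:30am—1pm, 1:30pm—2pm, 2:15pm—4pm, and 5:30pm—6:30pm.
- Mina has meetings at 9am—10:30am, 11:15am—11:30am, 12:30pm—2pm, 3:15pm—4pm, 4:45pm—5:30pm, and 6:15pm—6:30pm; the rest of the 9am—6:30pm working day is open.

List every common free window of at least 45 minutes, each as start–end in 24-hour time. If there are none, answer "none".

10:30–11:15, 11:30–12:30, 14:15–15:15, 17:30–18:15

Mina free within 09:00–18:30: 10:30–11:15, 11:30–12:30, 14:00–15:15, 16:00–16:45, 17:30–18:15.
Ulrich ∩ Zheng: 10:30–13:00, 13:30–14:00, 14:15–16:00, 17:30–18:30.
Ulrich ∩ Zheng ∩ Mina: 10:30–11:15, 11:30–12:30, 14:15–15:15, 17:30–18:15.
Windows ≥ 45 min: 10:30–11:15, 11:30–12:30, 14:15–15:15, 17:30–18:15.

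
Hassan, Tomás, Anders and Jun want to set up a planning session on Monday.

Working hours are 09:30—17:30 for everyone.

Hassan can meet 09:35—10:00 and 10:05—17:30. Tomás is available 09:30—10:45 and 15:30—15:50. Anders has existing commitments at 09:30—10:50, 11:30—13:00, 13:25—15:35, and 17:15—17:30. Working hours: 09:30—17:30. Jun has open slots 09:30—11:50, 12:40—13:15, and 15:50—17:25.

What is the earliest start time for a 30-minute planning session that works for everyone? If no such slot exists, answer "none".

Anders free within 09:30–17:30: 10:50–11:30, 13:00–13:25, 15:35–17:15.
Hassan ∩ Tomás: 09:35–10:00, 10:05–10:45, 15:30–15:50.
Hassan ∩ Tomás ∩ Anders: 15:35–15:50.
Hassan ∩ Tomás ∩ Anders ∩ Jun: (none).
Windows ≥ 30 min: (none).

none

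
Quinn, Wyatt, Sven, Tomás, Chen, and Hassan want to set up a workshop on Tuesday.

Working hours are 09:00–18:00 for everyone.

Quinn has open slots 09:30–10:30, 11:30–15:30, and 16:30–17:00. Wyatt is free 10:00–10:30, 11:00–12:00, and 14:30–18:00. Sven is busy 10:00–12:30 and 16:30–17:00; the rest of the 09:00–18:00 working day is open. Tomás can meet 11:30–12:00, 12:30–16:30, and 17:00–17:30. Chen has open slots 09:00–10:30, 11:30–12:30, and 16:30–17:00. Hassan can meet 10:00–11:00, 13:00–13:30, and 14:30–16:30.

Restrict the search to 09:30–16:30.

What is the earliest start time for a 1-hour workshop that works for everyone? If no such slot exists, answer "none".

Sven free within 09:00–18:00: 09:00–10:00, 12:30–16:30, 17:00–18:00.
Quinn ∩ Wyatt: 10:00–10:30, 11:30–12:00, 14:30–15:30, 16:30–17:00.
Quinn ∩ Wyatt ∩ Sven: 14:30–15:30.
Quinn ∩ Wyatt ∩ Sven ∩ Tomás: 14:30–15:30.
Quinn ∩ Wyatt ∩ Sven ∩ Tomás ∩ Chen: (none).
Quinn ∩ Wyatt ∩ Sven ∩ Tomás ∩ Chen ∩ Hassan: (none).
Restricted to 09:30–16:30: (none).
Windows ≥ 60 min: (none).

none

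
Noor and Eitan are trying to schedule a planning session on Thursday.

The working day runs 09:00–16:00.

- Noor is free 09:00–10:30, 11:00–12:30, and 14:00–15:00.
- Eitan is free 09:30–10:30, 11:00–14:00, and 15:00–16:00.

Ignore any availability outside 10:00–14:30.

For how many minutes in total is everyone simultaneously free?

Noor ∩ Eitan: 09:30–10:30, 11:00–12:30.
Restricted to 10:00–14:30: 10:00–10:30, 11:00–12:30.
Total common minutes: 30 + 90 = 120.

120 minutes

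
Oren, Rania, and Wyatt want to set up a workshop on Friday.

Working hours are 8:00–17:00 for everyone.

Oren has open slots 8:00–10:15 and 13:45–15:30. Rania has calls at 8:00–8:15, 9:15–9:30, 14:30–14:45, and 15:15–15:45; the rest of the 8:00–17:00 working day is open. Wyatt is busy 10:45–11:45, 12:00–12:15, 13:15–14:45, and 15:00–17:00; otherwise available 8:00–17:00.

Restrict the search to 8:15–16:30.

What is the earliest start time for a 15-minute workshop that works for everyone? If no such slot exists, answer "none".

Rania free within 08:00–17:00: 08:15–09:15, 09:30–14:30, 14:45–15:15, 15:45–17:00.
Wyatt free within 08:00–17:00: 08:00–10:45, 11:45–12:00, 12:15–13:15, 14:45–15:00.
Oren ∩ Rania: 08:15–09:15, 09:30–10:15, 13:45–14:30, 14:45–15:15.
Oren ∩ Rania ∩ Wyatt: 08:15–09:15, 09:30–10:15, 14:45–15:00.
Restricted to 08:15–16:30: 08:15–09:15, 09:30–10:15, 14:45–15:00.
Windows ≥ 15 min: 08:15–09:15, 09:30–10:15, 14:45–15:00.
Earliest such window starts at 08:15.

08:15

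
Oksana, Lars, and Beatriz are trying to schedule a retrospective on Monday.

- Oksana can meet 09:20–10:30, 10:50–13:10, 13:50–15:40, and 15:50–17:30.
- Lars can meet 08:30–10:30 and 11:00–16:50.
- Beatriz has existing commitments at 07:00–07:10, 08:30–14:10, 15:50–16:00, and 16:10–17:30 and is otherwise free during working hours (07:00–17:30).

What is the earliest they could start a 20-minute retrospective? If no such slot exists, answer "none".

Beatriz free within 07:00–17:30: 07:10–08:30, 14:10–15:50, 16:00–16:10.
Oksana ∩ Lars: 09:20–10:30, 11:00–13:10, 13:50–15:40, 15:50–16:50.
Oksana ∩ Lars ∩ Beatriz: 14:10–15:40, 16:00–16:10.
Windows ≥ 20 min: 14:10–15:40.
Earliest such window starts at 14:10.

14:10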